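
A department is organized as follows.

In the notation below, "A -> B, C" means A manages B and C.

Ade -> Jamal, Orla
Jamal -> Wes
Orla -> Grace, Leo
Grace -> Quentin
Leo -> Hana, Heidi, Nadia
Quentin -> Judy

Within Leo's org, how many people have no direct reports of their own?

The people in Leo's organization with no one reporting to them are Nadia, Heidi, Hana. That is 3.

3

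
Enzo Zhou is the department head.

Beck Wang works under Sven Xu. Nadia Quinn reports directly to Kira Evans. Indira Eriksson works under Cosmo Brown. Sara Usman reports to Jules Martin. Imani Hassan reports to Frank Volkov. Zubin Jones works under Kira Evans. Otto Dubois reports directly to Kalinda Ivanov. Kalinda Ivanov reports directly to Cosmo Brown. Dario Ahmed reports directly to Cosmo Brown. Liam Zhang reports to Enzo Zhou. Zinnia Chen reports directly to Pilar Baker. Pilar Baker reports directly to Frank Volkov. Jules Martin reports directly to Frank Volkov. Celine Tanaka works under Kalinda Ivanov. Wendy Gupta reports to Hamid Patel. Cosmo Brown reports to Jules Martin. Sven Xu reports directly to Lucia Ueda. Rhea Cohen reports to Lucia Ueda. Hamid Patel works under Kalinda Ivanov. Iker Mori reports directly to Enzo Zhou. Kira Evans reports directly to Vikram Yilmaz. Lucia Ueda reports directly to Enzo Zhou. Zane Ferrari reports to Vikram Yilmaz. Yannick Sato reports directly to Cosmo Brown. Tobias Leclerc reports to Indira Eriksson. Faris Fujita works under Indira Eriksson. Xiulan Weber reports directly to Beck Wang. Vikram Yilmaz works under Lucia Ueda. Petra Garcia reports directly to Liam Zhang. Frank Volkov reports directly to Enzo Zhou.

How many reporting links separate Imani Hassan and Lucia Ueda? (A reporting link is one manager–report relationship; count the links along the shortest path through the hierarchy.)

3

Imani Hassan is 2 levels below Enzo Zhou, and Lucia Ueda is 1 level below Enzo Zhou (their lowest common manager). The shortest path runs up from Imani Hassan to Enzo Zhou and back down to Lucia Ueda: 2 + 1 = 3 links.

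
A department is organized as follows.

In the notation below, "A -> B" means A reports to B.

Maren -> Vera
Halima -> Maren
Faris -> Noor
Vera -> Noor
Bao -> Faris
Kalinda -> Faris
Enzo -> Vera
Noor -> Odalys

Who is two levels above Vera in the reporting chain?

Odalys

Vera reports to Noor, and Noor reports to Odalys. So Vera's skip-level manager is Odalys.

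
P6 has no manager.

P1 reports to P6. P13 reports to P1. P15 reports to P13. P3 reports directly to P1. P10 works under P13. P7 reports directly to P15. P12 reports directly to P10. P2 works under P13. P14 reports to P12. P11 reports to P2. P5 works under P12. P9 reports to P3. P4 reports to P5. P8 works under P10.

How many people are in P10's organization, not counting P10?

5

P10 directly manages P12, P8. Under P12: P5, P4, P14 (3). P8 has no reports. So P10's organization is 2 direct reports plus everyone under them: 4 + 1 = 5.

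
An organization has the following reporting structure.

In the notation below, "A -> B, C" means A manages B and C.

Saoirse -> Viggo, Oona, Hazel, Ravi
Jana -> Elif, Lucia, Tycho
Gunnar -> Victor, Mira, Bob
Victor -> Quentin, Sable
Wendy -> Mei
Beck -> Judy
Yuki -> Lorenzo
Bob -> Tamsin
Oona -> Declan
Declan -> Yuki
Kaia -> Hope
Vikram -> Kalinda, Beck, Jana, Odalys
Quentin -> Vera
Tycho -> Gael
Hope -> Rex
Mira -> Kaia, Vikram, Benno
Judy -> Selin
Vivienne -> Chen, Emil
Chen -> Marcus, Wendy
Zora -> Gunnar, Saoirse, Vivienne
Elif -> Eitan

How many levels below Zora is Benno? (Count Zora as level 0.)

Chain from Benno up to Zora: Benno → Mira → Gunnar → Zora. That is 3 steps up, so Benno is 3 levels below Zora.

3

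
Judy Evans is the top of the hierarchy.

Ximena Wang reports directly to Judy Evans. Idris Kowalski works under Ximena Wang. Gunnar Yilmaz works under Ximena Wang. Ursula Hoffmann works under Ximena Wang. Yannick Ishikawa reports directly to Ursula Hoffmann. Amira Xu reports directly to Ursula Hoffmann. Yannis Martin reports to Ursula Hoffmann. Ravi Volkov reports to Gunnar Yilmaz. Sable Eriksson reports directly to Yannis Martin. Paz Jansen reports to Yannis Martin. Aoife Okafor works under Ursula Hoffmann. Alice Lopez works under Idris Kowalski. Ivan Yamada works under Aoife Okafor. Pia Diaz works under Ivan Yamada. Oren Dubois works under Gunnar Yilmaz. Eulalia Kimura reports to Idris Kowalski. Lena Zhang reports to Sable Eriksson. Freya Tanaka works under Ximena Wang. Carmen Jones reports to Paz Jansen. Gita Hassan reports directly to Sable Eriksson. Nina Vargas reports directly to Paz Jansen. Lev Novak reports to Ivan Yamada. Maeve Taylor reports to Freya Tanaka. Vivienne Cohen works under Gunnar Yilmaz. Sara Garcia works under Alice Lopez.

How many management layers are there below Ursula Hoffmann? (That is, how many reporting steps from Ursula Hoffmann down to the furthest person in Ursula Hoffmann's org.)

3

The longest chain under Ursula Hoffmann runs Ursula Hoffmann → Aoife Okafor → Ivan Yamada → Lev Novak, which is 3 levels below Ursula Hoffmann.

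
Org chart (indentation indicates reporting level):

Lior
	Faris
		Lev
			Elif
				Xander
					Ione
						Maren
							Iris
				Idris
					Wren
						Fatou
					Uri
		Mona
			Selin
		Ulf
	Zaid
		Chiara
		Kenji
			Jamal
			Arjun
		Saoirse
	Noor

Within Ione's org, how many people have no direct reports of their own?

The only person in Ione's organization with no one reporting to them is Iris. That is 1.

1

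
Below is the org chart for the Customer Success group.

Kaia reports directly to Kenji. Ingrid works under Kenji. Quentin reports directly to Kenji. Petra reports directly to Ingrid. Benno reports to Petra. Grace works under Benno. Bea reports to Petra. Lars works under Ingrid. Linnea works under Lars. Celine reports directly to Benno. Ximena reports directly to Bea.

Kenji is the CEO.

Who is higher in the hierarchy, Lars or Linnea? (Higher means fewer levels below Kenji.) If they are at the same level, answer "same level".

Lars is 2 levels below Kenji; Linnea is 3. Lars is higher.

Lars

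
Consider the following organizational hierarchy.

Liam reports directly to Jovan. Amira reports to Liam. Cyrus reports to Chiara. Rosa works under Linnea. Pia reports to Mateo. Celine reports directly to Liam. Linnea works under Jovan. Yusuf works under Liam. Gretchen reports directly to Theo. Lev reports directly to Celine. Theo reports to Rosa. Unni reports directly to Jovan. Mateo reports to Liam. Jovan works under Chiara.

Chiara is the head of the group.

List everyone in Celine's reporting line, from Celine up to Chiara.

Celine -> Liam -> Jovan -> Chiara

Celine reports to Liam. Liam reports to Jovan. Jovan reports to Chiara. Chiara is at the top.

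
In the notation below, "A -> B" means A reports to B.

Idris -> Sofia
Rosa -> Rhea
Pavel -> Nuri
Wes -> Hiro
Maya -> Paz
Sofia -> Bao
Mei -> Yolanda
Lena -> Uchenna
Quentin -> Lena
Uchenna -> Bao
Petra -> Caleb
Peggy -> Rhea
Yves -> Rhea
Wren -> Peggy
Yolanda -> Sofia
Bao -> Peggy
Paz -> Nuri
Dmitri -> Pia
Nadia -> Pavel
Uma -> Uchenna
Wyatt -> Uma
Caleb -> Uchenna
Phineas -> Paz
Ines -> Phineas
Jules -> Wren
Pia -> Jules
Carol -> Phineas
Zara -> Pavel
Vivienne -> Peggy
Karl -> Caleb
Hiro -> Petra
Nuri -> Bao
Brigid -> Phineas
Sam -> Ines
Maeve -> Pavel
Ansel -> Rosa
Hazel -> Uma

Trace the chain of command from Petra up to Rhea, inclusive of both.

Petra -> Caleb -> Uchenna -> Bao -> Peggy -> Rhea

Petra reports to Caleb. Caleb reports to Uchenna. Uchenna reports to Bao. Bao reports to Peggy. Peggy reports to Rhea. Rhea is at the top.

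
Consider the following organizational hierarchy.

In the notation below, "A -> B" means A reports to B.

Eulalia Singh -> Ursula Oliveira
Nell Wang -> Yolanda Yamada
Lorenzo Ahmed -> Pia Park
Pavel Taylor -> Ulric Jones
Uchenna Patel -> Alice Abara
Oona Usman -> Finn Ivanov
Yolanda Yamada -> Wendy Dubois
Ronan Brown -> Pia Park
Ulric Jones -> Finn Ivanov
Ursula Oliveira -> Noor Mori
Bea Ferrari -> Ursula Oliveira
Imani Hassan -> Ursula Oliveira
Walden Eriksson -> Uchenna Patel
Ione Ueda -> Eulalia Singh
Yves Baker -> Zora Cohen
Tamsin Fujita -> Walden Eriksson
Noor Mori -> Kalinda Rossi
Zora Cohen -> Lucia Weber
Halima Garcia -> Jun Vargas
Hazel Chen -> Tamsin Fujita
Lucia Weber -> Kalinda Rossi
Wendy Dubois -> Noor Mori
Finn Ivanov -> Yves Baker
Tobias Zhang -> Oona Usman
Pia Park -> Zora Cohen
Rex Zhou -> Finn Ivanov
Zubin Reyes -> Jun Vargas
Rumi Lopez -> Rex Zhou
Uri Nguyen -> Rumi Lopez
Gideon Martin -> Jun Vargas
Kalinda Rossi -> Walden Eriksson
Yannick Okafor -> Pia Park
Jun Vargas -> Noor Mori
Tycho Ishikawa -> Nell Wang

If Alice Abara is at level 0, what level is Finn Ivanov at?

Chain from Finn Ivanov up to Alice Abara: Finn Ivanov → Yves Baker → Zora Cohen → Lucia Weber → Kalinda Rossi → Walden Eriksson → Uchenna Patel → Alice Abara. That is 7 steps up, so Finn Ivanov is 7 levels below Alice Abara.

7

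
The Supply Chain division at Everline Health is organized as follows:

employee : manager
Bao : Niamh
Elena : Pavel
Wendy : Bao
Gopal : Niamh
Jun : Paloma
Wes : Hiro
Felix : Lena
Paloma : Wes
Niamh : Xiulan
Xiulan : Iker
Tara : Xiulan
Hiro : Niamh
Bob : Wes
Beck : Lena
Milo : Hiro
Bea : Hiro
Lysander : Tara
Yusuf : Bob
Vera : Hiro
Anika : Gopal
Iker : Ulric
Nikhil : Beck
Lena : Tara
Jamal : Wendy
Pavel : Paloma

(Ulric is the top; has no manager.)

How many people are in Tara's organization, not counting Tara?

Tara directly manages Lena, Lysander. Under Lena: Felix, Beck, Nikhil (3). Lysander has no reports. So Tara's organization is 2 direct reports plus everyone under them: 4 + 1 = 5.

5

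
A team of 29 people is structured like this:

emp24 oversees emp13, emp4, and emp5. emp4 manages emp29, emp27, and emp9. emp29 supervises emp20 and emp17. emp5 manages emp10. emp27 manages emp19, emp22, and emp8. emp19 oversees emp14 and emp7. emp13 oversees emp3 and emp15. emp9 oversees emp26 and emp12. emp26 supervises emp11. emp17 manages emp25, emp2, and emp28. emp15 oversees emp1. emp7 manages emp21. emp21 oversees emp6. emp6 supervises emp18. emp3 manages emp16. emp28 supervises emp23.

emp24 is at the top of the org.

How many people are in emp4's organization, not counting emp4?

emp4 directly manages emp29, emp27, emp9. Under emp29: emp17, emp28, emp23, emp2, emp25, emp20 (6). Under emp27: emp8, emp22, emp19, emp7, emp21, emp6, emp18, emp14 (8). Under emp9: emp12, emp26, emp11 (3). So emp4's organization is 3 direct reports plus everyone under them: 7 + 9 + 4 = 20.

20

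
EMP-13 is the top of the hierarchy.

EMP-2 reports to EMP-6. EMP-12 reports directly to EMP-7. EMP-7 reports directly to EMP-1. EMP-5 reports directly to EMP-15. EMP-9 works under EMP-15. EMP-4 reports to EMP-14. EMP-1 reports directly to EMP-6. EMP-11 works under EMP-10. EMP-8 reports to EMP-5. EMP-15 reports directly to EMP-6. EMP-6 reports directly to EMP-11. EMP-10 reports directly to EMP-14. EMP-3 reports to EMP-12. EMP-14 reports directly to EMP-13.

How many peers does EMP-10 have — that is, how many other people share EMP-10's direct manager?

EMP-10 reports to EMP-14. EMP-14's other direct reports are EMP-4 — 1 peer.

1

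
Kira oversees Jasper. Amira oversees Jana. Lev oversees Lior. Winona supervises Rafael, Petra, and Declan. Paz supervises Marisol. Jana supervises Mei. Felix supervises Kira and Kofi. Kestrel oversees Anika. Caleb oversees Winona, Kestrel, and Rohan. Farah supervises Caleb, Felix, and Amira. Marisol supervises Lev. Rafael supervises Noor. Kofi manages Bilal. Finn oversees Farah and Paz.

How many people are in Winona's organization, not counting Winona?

4

Winona directly manages Rafael, Petra, Declan. Under Rafael: Noor (1). Petra has no reports. Declan has no reports. So Winona's organization is 3 direct reports plus everyone under them: 2 + 1 + 1 = 4.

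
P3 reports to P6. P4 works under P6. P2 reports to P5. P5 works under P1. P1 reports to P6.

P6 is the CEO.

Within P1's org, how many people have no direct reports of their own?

1

The only person in P1's organization with no one reporting to them is P2. That is 1.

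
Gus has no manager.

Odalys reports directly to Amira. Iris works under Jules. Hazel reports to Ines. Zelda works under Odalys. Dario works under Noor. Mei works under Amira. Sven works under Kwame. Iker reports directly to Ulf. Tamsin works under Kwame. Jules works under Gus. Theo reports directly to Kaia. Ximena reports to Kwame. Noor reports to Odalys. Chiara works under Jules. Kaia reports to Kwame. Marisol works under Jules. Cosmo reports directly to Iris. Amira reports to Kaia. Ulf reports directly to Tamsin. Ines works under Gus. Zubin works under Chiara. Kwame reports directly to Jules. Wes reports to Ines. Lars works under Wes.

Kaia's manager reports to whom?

Kaia reports to Kwame, and Kwame reports to Jules. So Kaia's skip-level manager is Jules.

Jules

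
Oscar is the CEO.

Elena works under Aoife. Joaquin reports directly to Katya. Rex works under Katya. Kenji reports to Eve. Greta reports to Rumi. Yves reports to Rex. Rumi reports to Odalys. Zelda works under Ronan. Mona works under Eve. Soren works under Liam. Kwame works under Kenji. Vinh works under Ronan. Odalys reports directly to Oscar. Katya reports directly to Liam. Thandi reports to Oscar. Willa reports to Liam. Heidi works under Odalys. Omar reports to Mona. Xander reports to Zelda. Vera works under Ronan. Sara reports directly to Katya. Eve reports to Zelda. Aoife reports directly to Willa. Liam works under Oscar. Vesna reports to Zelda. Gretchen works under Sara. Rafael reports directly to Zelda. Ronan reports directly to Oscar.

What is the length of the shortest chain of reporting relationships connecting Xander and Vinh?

3

Xander is 2 levels below Ronan, and Vinh is 1 level below Ronan (their lowest common manager). The shortest path runs up from Xander to Ronan and back down to Vinh: 2 + 1 = 3 links.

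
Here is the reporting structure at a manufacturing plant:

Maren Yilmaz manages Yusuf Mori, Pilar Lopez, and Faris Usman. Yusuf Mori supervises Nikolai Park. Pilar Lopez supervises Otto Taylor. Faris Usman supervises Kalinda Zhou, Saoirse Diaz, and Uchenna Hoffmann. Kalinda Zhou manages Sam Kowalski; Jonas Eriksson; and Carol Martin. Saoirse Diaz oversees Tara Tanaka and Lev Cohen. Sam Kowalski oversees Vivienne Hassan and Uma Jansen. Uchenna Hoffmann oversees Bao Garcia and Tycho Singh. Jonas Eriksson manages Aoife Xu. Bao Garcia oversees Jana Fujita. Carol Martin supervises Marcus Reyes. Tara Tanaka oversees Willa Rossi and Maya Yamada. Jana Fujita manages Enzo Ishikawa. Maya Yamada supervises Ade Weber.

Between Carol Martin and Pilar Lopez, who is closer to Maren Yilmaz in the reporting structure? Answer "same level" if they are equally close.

Pilar Lopez

Carol Martin is 3 levels below Maren Yilmaz; Pilar Lopez is 1. Pilar Lopez is higher.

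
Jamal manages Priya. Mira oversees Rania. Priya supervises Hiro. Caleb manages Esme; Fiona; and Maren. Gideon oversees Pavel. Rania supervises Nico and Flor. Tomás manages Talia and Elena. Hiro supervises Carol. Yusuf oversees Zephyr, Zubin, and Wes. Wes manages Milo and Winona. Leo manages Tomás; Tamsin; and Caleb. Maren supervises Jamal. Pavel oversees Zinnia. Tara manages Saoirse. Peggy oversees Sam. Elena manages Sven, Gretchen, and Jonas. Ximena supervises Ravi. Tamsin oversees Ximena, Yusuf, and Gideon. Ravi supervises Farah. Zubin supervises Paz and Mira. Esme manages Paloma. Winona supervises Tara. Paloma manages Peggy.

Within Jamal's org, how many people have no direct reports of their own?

The only person in Jamal's organization with no one reporting to them is Carol. That is 1.

1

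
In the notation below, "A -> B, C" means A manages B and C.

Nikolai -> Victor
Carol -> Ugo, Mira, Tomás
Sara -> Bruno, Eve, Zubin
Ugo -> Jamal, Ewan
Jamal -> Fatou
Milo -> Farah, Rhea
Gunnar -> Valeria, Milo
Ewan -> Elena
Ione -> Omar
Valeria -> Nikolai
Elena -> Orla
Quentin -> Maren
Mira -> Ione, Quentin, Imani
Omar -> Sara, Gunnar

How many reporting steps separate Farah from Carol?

Chain from Farah up to Carol: Farah → Milo → Gunnar → Omar → Ione → Mira → Carol. That is 6 steps up, so Farah is 6 levels below Carol.

6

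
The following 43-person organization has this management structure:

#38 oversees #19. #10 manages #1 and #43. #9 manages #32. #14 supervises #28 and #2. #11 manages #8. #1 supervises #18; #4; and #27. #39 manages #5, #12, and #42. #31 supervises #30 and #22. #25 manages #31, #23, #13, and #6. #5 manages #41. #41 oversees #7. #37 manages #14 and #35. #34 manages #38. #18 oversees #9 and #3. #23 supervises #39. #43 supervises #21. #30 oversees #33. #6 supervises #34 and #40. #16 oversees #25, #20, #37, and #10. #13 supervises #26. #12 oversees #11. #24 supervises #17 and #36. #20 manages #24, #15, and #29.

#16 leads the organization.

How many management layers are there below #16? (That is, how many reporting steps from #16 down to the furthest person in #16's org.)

6

The longest chain under #16 runs #16 → #25 → #23 → #39 → #12 → #11 → #8, which is 6 levels below #16.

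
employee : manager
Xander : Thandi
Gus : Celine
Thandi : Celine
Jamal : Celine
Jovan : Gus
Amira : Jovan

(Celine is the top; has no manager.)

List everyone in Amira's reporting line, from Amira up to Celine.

Amira -> Jovan -> Gus -> Celine

Amira reports to Jovan. Jovan reports to Gus. Gus reports to Celine. Celine is at the top.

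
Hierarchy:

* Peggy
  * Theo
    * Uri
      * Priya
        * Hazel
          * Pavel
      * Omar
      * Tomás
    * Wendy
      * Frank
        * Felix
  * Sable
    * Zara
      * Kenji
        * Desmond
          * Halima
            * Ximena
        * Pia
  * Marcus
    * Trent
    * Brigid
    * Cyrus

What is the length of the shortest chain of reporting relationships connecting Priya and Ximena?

9

Priya is 3 levels below Peggy, and Ximena is 6 levels below Peggy (their lowest common manager). The shortest path runs up from Priya to Peggy and back down to Ximena: 3 + 6 = 9 links.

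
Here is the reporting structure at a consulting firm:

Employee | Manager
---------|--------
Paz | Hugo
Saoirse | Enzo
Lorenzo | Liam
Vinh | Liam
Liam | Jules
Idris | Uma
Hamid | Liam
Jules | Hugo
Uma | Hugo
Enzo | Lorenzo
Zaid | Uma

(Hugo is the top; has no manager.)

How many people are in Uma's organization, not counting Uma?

Uma directly manages Idris, Zaid. Idris has no reports. Zaid has no reports. So Uma's organization is 2 direct reports plus everyone under them: 1 + 1 = 2.

2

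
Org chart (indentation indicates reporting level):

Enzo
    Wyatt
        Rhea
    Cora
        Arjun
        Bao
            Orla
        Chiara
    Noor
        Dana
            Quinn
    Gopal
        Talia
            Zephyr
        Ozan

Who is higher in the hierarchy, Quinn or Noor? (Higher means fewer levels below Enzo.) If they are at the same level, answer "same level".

Quinn is 3 levels below Enzo; Noor is 1. Noor is higher.

Noor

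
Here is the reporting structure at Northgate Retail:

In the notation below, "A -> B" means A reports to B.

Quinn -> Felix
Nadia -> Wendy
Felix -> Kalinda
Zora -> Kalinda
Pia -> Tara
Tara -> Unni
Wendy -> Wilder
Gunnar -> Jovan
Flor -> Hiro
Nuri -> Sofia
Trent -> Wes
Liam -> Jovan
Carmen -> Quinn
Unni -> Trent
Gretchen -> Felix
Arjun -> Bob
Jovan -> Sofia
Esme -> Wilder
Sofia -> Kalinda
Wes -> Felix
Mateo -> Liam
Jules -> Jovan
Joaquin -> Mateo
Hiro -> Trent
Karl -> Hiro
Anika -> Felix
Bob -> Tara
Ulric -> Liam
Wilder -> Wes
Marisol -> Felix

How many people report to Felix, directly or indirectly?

Felix directly manages Wes, Quinn, Marisol, Anika, Gretchen. Under Wes: Trent, Unni, Tara, Pia, Bob, Arjun, Hiro, Karl, Flor, Wilder, Esme, Wendy, Nadia (13). Under Quinn: Carmen (1). Marisol has no reports. Anika has no reports. Gretchen has no reports. So Felix's organization is 5 direct reports plus everyone under them: 14 + 2 + 1 + 1 + 1 = 19.

19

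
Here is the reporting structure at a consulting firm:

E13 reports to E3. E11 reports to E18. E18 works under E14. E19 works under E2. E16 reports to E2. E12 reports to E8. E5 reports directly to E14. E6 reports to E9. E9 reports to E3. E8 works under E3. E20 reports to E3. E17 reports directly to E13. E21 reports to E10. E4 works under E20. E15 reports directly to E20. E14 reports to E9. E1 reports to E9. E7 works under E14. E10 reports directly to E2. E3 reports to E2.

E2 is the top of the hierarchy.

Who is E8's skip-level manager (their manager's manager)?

E8 reports to E3, and E3 reports to E2. So E8's skip-level manager is E2.

E2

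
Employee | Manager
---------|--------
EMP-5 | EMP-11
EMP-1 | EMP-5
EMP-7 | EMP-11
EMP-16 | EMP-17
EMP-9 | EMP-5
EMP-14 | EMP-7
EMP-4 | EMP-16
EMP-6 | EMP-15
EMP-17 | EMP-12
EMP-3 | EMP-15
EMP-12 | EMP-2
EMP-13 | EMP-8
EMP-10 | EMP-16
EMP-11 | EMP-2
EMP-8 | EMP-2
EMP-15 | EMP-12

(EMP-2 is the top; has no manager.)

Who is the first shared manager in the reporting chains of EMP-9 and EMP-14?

EMP-11

EMP-9's chain of managers is EMP-5, EMP-11, EMP-2. EMP-14's chain of managers is EMP-7, EMP-11, EMP-2. The first manager that appears in both chains is EMP-11.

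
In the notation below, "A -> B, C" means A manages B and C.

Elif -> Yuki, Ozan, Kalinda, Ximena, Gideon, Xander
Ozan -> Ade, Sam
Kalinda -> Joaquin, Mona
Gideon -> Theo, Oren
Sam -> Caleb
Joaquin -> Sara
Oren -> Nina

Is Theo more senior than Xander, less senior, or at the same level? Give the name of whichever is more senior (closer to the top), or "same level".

Theo is 2 levels below Elif; Xander is 1. Xander is higher.

Xander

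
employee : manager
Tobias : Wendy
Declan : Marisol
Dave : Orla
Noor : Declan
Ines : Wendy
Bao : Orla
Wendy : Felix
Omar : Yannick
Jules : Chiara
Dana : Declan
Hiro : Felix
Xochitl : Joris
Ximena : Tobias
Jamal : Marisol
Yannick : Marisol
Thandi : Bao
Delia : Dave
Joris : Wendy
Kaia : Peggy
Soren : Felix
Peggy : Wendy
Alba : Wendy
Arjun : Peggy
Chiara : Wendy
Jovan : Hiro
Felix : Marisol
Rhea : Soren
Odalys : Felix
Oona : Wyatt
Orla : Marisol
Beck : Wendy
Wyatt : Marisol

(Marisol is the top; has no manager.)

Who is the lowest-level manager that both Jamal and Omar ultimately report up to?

Marisol

Jamal's chain of managers is Marisol. Omar's chain of managers is Yannick, Marisol. The first manager that appears in both chains is Marisol.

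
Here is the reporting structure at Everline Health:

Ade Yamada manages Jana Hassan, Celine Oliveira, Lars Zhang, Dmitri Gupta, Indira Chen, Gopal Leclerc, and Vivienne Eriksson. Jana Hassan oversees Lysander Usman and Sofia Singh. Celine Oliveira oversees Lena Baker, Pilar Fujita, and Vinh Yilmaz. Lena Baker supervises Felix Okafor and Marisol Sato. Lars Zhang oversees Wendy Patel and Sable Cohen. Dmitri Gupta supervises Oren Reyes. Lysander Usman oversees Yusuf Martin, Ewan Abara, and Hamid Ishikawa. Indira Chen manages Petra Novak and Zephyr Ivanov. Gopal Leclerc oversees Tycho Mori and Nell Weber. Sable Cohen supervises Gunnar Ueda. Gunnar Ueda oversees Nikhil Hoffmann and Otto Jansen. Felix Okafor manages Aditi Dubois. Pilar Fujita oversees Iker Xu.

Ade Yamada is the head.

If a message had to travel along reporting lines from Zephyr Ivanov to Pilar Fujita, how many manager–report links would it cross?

Zephyr Ivanov is 2 levels below Ade Yamada, and Pilar Fujita is 2 levels below Ade Yamada (their lowest common manager). The shortest path runs up from Zephyr Ivanov to Ade Yamada and back down to Pilar Fujita: 2 + 2 = 4 links.

4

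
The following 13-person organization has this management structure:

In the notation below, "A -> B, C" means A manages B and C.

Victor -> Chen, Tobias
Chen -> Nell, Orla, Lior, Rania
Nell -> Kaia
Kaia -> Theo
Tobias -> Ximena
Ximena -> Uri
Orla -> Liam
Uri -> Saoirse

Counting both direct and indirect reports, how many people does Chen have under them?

7

Chen directly manages Nell, Orla, Lior, Rania. Under Nell: Kaia, Theo (2). Under Orla: Liam (1). Lior has no reports. Rania has no reports. So Chen's organization is 4 direct reports plus everyone under them: 3 + 2 + 1 + 1 = 7.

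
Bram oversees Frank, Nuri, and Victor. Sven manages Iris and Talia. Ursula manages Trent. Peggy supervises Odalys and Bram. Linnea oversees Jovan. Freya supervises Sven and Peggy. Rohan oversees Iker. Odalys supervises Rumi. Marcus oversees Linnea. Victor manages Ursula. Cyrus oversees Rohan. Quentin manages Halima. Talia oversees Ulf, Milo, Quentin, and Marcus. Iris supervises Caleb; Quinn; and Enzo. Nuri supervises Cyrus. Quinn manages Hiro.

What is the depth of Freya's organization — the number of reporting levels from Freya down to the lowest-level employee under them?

The longest chain under Freya runs Freya → Peggy → Bram → Nuri → Cyrus → Rohan → Iker, which is 6 levels below Freya.

6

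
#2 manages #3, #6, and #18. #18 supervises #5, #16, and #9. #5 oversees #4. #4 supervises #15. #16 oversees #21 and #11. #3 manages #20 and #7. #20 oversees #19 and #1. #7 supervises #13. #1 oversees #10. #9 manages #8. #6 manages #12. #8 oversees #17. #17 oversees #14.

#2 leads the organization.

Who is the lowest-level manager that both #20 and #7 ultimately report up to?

#20's chain of managers is #3, #2. #7's chain of managers is #3, #2. The first manager that appears in both chains is #3.

#3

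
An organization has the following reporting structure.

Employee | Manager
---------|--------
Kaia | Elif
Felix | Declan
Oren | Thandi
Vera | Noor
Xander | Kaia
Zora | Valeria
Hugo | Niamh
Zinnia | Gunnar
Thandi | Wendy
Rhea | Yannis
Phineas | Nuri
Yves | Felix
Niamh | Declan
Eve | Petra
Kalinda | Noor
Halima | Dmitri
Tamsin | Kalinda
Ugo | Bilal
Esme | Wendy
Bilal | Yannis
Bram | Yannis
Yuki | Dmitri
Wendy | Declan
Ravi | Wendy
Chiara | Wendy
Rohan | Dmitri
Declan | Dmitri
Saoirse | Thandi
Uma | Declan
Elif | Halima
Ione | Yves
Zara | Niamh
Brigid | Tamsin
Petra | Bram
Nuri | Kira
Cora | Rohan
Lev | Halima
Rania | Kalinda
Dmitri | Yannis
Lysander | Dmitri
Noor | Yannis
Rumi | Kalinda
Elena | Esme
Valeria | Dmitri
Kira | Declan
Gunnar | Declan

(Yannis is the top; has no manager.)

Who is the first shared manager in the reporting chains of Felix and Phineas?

Felix's chain of managers is Declan, Dmitri, Yannis. Phineas's chain of managers is Nuri, Kira, Declan, Dmitri, Yannis. The first manager that appears in both chains is Declan.

Declan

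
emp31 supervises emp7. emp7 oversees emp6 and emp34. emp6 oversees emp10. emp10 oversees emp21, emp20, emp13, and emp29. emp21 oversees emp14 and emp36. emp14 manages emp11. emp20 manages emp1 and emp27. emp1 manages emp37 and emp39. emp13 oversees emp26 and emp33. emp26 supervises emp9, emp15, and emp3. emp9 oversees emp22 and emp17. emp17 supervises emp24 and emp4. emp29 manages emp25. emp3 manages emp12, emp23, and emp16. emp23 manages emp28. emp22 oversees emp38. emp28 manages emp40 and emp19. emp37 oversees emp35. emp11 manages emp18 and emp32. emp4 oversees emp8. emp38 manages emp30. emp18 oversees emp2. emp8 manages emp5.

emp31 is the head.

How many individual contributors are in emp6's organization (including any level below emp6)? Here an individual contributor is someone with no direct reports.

16

The people in emp6's organization with no one reporting to them are emp25, emp33, emp15, emp12, emp16, emp40, emp19, emp30, emp5, emp24, emp27, emp39, emp35, emp36, emp32, emp2. That is 16.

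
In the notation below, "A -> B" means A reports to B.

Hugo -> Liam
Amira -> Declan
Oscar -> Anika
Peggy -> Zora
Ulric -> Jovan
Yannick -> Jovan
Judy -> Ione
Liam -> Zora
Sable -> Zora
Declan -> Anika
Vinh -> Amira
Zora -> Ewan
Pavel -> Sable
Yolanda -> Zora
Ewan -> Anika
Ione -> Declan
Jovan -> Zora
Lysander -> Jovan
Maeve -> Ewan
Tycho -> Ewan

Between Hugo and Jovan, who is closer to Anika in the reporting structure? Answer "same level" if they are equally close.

Jovan

Hugo is 4 levels below Anika; Jovan is 3. Jovan is higher.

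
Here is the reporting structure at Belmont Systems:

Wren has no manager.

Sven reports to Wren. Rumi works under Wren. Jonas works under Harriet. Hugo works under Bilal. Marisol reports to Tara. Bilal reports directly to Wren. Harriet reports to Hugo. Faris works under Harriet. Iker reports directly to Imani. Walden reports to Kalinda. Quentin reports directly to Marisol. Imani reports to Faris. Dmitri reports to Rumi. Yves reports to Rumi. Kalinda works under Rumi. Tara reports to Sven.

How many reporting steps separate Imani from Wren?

5

Chain from Imani up to Wren: Imani → Faris → Harriet → Hugo → Bilal → Wren. That is 5 steps up, so Imani is 5 levels below Wren.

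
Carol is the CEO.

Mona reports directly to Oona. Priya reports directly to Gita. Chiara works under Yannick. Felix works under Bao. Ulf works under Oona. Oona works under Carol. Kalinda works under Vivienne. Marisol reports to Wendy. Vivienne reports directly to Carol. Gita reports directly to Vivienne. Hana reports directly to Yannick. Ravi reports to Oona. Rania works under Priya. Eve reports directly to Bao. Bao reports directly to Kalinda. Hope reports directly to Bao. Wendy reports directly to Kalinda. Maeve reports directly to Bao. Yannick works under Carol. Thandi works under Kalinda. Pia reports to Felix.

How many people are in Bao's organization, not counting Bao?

Bao directly manages Felix, Maeve, Hope, Eve. Under Felix: Pia (1). Maeve has no reports. Hope has no reports. Eve has no reports. So Bao's organization is 4 direct reports plus everyone under them: 2 + 1 + 1 + 1 = 5.

5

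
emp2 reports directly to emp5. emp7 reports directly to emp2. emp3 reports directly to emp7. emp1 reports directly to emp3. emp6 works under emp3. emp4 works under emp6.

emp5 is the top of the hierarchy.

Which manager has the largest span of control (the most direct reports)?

emp3

Direct-report counts: emp5 has 1; emp2 has 1; emp7 has 1; emp3 has 2; emp6 has 1. The largest is 2, held by emp3.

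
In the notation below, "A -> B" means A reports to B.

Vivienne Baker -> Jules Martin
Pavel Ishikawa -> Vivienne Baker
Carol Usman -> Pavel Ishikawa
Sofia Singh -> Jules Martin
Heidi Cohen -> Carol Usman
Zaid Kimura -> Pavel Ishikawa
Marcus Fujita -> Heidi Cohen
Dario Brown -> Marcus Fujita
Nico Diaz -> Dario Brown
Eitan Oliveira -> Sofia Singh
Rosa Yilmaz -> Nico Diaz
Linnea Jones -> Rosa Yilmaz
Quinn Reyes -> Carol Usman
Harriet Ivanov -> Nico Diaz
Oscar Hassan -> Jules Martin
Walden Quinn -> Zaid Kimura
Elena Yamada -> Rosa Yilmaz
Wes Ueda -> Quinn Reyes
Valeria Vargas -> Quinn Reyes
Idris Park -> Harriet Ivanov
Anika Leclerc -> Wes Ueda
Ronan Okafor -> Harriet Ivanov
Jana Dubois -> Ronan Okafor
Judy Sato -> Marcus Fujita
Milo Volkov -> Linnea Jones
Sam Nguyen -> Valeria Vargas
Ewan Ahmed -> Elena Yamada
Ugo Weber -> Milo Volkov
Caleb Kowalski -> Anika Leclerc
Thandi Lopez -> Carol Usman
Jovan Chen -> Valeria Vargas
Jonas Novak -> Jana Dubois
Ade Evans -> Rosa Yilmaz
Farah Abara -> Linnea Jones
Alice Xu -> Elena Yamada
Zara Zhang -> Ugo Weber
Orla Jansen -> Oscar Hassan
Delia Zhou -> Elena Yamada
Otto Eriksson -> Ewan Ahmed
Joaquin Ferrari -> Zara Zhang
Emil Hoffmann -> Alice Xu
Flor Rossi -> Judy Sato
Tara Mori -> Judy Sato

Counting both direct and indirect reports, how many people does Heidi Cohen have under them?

25

Heidi Cohen directly manages Marcus Fujita. Under Marcus Fujita: Judy Sato, Tara Mori, Flor Rossi, Dario Brown, Nico Diaz, Harriet Ivanov, Ronan Okafor, Jana Dubois, Jonas Novak, Idris Park, Rosa Yilmaz, Ade Evans, Elena Yamada, Delia Zhou, Alice Xu, Emil Hoffmann, Ewan Ahmed, Otto Eriksson, Linnea Jones, Farah Abara, Milo Volkov, Ugo Weber, Zara Zhang, Joaquin Ferrari (24). That's 25 in total.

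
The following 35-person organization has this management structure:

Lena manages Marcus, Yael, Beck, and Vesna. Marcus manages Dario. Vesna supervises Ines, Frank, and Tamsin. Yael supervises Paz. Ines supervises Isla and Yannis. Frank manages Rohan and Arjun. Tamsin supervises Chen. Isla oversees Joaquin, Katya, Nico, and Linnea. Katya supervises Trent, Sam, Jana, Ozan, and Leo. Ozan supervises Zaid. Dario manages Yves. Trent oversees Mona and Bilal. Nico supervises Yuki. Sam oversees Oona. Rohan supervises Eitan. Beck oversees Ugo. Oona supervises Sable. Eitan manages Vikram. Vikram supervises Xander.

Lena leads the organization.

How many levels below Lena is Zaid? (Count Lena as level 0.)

Chain from Zaid up to Lena: Zaid → Ozan → Katya → Isla → Ines → Vesna → Lena. That is 6 steps up, so Zaid is 6 levels below Lena.

6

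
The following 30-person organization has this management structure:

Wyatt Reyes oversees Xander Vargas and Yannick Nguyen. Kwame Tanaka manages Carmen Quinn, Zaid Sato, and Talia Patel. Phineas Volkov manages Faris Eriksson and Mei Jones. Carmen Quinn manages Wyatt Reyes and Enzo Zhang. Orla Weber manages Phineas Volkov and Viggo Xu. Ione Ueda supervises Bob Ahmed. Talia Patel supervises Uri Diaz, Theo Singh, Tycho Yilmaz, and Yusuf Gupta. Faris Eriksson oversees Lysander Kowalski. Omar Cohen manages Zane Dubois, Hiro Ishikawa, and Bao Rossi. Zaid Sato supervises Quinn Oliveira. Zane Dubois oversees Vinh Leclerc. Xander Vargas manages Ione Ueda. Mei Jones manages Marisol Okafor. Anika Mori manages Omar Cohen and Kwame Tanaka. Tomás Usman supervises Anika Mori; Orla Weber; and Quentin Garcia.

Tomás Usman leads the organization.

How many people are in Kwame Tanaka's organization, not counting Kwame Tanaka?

14

Kwame Tanaka directly manages Zaid Sato, Carmen Quinn, Talia Patel. Under Zaid Sato: Quinn Oliveira (1). Under Carmen Quinn: Enzo Zhang, Wyatt Reyes, Yannick Nguyen, Xander Vargas, Ione Ueda, Bob Ahmed (6). Under Talia Patel: Yusuf Gupta, Tycho Yilmaz, Theo Singh, Uri Diaz (4). So Kwame Tanaka's organization is 3 direct reports plus everyone under them: 2 + 7 + 5 = 14.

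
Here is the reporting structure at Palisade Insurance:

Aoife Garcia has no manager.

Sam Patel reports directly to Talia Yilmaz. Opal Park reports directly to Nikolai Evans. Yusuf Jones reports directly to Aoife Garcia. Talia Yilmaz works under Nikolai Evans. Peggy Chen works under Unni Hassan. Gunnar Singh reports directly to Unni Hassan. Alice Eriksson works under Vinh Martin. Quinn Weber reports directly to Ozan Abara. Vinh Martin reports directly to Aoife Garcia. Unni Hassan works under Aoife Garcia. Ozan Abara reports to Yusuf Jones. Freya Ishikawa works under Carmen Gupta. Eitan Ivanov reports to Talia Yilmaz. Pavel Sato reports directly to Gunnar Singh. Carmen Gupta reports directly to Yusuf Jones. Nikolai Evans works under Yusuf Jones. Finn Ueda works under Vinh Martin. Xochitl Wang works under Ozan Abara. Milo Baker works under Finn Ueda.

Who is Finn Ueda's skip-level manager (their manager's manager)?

Finn Ueda reports to Vinh Martin, and Vinh Martin reports to Aoife Garcia. So Finn Ueda's skip-level manager is Aoife Garcia.

Aoife Garcia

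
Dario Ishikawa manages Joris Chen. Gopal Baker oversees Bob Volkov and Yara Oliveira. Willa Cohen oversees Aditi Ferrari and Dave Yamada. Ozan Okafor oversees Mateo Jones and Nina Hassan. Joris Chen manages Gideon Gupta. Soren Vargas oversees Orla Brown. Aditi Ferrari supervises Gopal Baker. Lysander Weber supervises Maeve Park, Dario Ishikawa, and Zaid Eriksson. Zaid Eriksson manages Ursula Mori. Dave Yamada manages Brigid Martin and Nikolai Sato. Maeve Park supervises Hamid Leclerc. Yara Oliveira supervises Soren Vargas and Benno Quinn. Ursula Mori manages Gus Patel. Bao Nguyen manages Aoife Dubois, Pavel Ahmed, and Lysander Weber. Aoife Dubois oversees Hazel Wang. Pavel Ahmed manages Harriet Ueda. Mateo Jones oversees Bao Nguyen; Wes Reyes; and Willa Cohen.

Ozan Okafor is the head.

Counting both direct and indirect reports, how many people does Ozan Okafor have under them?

Ozan Okafor directly manages Mateo Jones, Nina Hassan. Under Mateo Jones: Willa Cohen, Dave Yamada, Nikolai Sato, Brigid Martin, Aditi Ferrari, Gopal Baker, Bob Volkov, Yara Oliveira, Benno Quinn, Soren Vargas, Orla Brown, Wes Reyes, Bao Nguyen, Lysander Weber, Zaid Eriksson, Ursula Mori, Gus Patel, Dario Ishikawa, Joris Chen, Gideon Gupta, Maeve Park, Hamid Leclerc, Pavel Ahmed, Harriet Ueda, Aoife Dubois, Hazel Wang (26). Nina Hassan has no reports. So Ozan Okafor's organization is 2 direct reports plus everyone under them: 27 + 1 = 28.

28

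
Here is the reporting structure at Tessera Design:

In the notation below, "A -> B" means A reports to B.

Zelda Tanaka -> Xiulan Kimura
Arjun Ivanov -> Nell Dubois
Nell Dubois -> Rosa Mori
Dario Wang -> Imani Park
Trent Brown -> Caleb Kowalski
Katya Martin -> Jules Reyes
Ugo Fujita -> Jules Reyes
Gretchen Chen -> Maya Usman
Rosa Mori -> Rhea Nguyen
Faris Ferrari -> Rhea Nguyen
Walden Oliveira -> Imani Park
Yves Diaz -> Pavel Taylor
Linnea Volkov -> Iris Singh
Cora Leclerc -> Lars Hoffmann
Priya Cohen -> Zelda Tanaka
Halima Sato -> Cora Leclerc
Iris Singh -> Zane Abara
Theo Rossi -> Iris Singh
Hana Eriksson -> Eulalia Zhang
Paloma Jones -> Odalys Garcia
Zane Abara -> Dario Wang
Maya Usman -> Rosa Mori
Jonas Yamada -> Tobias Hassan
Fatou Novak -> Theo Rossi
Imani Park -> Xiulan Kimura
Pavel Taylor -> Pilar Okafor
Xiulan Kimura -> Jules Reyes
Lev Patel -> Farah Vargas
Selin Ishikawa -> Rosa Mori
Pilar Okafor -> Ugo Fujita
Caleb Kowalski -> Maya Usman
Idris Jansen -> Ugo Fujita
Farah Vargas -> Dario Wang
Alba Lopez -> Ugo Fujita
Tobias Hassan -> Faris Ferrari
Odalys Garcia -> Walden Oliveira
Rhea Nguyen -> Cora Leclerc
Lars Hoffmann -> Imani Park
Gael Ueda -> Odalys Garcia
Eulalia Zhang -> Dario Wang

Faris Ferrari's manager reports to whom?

Faris Ferrari reports to Rhea Nguyen, and Rhea Nguyen reports to Cora Leclerc. So Faris Ferrari's skip-level manager is Cora Leclerc.

Cora Leclerc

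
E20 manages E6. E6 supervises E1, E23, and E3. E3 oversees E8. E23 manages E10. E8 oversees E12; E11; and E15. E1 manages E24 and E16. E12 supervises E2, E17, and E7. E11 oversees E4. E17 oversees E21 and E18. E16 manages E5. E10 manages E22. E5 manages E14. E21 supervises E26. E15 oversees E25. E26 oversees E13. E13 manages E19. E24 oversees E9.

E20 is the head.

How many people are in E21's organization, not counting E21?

E21 directly manages E26. Under E26: E13, E19 (2). That's 3 in total.

3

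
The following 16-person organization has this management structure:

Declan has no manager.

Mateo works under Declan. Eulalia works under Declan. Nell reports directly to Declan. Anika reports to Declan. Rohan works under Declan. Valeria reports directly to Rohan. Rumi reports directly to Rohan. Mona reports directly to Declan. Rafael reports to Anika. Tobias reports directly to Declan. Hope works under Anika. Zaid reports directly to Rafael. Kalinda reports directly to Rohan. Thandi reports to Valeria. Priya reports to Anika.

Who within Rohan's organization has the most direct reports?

Direct-report counts within Rohan's organization: Rohan has 3; Valeria has 1. The largest is 3, held by Rohan.

Rohan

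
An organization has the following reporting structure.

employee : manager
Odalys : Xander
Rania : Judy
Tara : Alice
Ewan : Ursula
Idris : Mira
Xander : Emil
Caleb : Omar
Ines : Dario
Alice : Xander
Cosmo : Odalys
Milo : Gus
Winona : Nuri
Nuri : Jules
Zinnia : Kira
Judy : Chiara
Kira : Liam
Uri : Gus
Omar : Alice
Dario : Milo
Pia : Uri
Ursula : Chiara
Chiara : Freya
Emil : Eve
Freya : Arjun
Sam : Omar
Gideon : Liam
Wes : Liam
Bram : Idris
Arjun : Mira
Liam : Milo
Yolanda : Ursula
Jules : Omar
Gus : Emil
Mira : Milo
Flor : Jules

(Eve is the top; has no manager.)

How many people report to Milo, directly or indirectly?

Milo directly manages Liam, Mira, Dario. Under Liam: Wes, Kira, Zinnia, Gideon (4). Under Mira: Arjun, Freya, Chiara, Ursula, Ewan, Yolanda, Judy, Rania, Idris, Bram (10). Under Dario: Ines (1). So Milo's organization is 3 direct reports plus everyone under them: 5 + 11 + 2 = 18.

18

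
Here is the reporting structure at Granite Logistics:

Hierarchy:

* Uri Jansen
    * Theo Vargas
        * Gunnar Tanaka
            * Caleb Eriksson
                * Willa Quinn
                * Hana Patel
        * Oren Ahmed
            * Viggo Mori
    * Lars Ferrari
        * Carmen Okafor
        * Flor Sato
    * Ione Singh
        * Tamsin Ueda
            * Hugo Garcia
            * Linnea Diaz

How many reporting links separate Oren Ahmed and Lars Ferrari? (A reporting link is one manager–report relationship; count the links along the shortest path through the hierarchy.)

Oren Ahmed is 2 levels below Uri Jansen, and Lars Ferrari is 1 level below Uri Jansen (their lowest common manager). The shortest path runs up from Oren Ahmed to Uri Jansen and back down to Lars Ferrari: 2 + 1 = 3 links.

3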